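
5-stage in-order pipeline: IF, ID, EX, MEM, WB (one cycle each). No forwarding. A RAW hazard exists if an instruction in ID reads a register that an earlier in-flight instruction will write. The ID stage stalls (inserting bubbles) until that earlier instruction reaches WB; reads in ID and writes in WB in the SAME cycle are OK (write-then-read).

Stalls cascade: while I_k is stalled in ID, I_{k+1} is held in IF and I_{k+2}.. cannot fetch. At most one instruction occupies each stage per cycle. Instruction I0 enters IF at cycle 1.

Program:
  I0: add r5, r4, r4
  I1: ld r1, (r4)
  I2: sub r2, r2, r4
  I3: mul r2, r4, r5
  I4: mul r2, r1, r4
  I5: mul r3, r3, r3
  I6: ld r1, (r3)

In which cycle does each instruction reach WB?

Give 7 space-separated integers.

Answer: 5 6 7 8 9 10 13

Derivation:
I0 add r5 <- r4,r4: IF@1 ID@2 stall=0 (-) EX@3 MEM@4 WB@5
I1 ld r1 <- r4: IF@2 ID@3 stall=0 (-) EX@4 MEM@5 WB@6
I2 sub r2 <- r2,r4: IF@3 ID@4 stall=0 (-) EX@5 MEM@6 WB@7
I3 mul r2 <- r4,r5: IF@4 ID@5 stall=0 (-) EX@6 MEM@7 WB@8
I4 mul r2 <- r1,r4: IF@5 ID@6 stall=0 (-) EX@7 MEM@8 WB@9
I5 mul r3 <- r3,r3: IF@6 ID@7 stall=0 (-) EX@8 MEM@9 WB@10
I6 ld r1 <- r3: IF@7 ID@8 stall=2 (RAW on I5.r3 (WB@10)) EX@11 MEM@12 WB@13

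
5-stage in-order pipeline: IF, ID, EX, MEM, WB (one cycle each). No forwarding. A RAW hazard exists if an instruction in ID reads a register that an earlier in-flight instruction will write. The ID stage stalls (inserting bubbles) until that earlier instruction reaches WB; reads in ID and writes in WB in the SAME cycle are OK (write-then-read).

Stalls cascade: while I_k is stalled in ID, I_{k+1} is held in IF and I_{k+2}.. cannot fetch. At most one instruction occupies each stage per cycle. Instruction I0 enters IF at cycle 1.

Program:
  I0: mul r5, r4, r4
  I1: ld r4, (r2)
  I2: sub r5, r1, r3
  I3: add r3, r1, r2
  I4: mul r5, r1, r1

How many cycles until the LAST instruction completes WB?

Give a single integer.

Answer: 9

Derivation:
I0 mul r5 <- r4,r4: IF@1 ID@2 stall=0 (-) EX@3 MEM@4 WB@5
I1 ld r4 <- r2: IF@2 ID@3 stall=0 (-) EX@4 MEM@5 WB@6
I2 sub r5 <- r1,r3: IF@3 ID@4 stall=0 (-) EX@5 MEM@6 WB@7
I3 add r3 <- r1,r2: IF@4 ID@5 stall=0 (-) EX@6 MEM@7 WB@8
I4 mul r5 <- r1,r1: IF@5 ID@6 stall=0 (-) EX@7 MEM@8 WB@9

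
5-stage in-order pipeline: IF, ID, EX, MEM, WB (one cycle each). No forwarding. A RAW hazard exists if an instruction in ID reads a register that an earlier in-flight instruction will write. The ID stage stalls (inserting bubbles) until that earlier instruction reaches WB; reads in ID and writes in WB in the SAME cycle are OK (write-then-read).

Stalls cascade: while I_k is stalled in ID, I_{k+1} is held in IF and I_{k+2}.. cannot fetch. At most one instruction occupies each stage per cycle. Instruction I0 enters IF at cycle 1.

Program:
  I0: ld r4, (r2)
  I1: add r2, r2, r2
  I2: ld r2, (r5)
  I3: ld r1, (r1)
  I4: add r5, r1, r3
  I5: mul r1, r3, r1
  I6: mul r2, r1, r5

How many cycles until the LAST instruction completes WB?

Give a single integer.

I0 ld r4 <- r2: IF@1 ID@2 stall=0 (-) EX@3 MEM@4 WB@5
I1 add r2 <- r2,r2: IF@2 ID@3 stall=0 (-) EX@4 MEM@5 WB@6
I2 ld r2 <- r5: IF@3 ID@4 stall=0 (-) EX@5 MEM@6 WB@7
I3 ld r1 <- r1: IF@4 ID@5 stall=0 (-) EX@6 MEM@7 WB@8
I4 add r5 <- r1,r3: IF@5 ID@6 stall=2 (RAW on I3.r1 (WB@8)) EX@9 MEM@10 WB@11
I5 mul r1 <- r3,r1: IF@6 ID@9 stall=0 (-) EX@10 MEM@11 WB@12
I6 mul r2 <- r1,r5: IF@9 ID@10 stall=2 (RAW on I5.r1 (WB@12)) EX@13 MEM@14 WB@15

Answer: 15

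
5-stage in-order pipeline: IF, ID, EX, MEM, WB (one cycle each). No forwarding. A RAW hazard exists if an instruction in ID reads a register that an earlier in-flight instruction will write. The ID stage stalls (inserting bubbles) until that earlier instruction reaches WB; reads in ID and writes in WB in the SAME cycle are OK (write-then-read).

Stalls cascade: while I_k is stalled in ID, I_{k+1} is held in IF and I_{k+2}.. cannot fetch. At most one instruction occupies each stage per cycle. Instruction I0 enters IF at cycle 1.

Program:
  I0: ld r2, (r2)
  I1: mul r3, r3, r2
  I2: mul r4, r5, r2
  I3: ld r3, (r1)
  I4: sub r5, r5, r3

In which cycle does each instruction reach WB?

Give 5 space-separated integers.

I0 ld r2 <- r2: IF@1 ID@2 stall=0 (-) EX@3 MEM@4 WB@5
I1 mul r3 <- r3,r2: IF@2 ID@3 stall=2 (RAW on I0.r2 (WB@5)) EX@6 MEM@7 WB@8
I2 mul r4 <- r5,r2: IF@3 ID@6 stall=0 (-) EX@7 MEM@8 WB@9
I3 ld r3 <- r1: IF@6 ID@7 stall=0 (-) EX@8 MEM@9 WB@10
I4 sub r5 <- r5,r3: IF@7 ID@8 stall=2 (RAW on I3.r3 (WB@10)) EX@11 MEM@12 WB@13

Answer: 5 8 9 10 13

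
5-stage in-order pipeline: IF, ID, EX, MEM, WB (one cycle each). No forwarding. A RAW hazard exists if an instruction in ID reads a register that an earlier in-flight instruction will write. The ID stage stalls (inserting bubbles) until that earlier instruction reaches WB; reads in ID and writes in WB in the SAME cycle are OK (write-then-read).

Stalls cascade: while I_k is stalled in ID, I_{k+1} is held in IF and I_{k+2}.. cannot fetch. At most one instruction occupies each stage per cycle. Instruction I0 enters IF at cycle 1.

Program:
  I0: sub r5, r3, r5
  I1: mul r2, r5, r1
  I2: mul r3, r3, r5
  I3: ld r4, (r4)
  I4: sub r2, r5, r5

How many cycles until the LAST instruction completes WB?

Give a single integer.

Answer: 11

Derivation:
I0 sub r5 <- r3,r5: IF@1 ID@2 stall=0 (-) EX@3 MEM@4 WB@5
I1 mul r2 <- r5,r1: IF@2 ID@3 stall=2 (RAW on I0.r5 (WB@5)) EX@6 MEM@7 WB@8
I2 mul r3 <- r3,r5: IF@3 ID@6 stall=0 (-) EX@7 MEM@8 WB@9
I3 ld r4 <- r4: IF@6 ID@7 stall=0 (-) EX@8 MEM@9 WB@10
I4 sub r2 <- r5,r5: IF@7 ID@8 stall=0 (-) EX@9 MEM@10 WB@11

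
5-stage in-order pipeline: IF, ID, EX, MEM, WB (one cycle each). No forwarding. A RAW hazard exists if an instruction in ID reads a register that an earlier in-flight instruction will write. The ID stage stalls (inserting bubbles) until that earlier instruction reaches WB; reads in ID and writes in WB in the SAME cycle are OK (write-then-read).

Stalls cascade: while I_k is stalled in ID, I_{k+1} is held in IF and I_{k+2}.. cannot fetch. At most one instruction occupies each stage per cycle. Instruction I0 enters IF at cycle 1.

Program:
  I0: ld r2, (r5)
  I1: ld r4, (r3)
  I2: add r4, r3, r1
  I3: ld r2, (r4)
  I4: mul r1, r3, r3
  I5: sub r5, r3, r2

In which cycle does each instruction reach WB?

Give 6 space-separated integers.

Answer: 5 6 7 10 11 13

Derivation:
I0 ld r2 <- r5: IF@1 ID@2 stall=0 (-) EX@3 MEM@4 WB@5
I1 ld r4 <- r3: IF@2 ID@3 stall=0 (-) EX@4 MEM@5 WB@6
I2 add r4 <- r3,r1: IF@3 ID@4 stall=0 (-) EX@5 MEM@6 WB@7
I3 ld r2 <- r4: IF@4 ID@5 stall=2 (RAW on I2.r4 (WB@7)) EX@8 MEM@9 WB@10
I4 mul r1 <- r3,r3: IF@5 ID@8 stall=0 (-) EX@9 MEM@10 WB@11
I5 sub r5 <- r3,r2: IF@8 ID@9 stall=1 (RAW on I3.r2 (WB@10)) EX@11 MEM@12 WB@13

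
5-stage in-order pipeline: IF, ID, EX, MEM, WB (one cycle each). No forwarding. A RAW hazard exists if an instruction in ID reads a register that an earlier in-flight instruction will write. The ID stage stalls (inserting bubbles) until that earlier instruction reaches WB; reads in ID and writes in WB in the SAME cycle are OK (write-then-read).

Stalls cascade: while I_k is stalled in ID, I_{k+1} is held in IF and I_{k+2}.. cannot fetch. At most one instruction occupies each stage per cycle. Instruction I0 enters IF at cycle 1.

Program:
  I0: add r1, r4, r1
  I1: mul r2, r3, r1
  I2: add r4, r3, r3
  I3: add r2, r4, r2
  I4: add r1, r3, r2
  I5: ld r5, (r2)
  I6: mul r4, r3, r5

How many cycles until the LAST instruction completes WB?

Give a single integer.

I0 add r1 <- r4,r1: IF@1 ID@2 stall=0 (-) EX@3 MEM@4 WB@5
I1 mul r2 <- r3,r1: IF@2 ID@3 stall=2 (RAW on I0.r1 (WB@5)) EX@6 MEM@7 WB@8
I2 add r4 <- r3,r3: IF@3 ID@6 stall=0 (-) EX@7 MEM@8 WB@9
I3 add r2 <- r4,r2: IF@6 ID@7 stall=2 (RAW on I2.r4 (WB@9)) EX@10 MEM@11 WB@12
I4 add r1 <- r3,r2: IF@7 ID@10 stall=2 (RAW on I3.r2 (WB@12)) EX@13 MEM@14 WB@15
I5 ld r5 <- r2: IF@10 ID@13 stall=0 (-) EX@14 MEM@15 WB@16
I6 mul r4 <- r3,r5: IF@13 ID@14 stall=2 (RAW on I5.r5 (WB@16)) EX@17 MEM@18 WB@19

Answer: 19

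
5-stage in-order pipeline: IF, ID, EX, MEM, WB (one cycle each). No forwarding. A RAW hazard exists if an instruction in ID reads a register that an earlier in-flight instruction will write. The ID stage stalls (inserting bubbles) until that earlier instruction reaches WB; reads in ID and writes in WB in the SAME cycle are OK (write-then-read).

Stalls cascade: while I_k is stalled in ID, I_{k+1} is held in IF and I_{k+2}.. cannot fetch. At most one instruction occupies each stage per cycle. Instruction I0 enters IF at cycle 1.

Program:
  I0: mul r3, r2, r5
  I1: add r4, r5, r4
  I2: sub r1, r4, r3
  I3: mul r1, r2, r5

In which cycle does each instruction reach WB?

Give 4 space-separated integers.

Answer: 5 6 9 10

Derivation:
I0 mul r3 <- r2,r5: IF@1 ID@2 stall=0 (-) EX@3 MEM@4 WB@5
I1 add r4 <- r5,r4: IF@2 ID@3 stall=0 (-) EX@4 MEM@5 WB@6
I2 sub r1 <- r4,r3: IF@3 ID@4 stall=2 (RAW on I1.r4 (WB@6)) EX@7 MEM@8 WB@9
I3 mul r1 <- r2,r5: IF@4 ID@7 stall=0 (-) EX@8 MEM@9 WB@10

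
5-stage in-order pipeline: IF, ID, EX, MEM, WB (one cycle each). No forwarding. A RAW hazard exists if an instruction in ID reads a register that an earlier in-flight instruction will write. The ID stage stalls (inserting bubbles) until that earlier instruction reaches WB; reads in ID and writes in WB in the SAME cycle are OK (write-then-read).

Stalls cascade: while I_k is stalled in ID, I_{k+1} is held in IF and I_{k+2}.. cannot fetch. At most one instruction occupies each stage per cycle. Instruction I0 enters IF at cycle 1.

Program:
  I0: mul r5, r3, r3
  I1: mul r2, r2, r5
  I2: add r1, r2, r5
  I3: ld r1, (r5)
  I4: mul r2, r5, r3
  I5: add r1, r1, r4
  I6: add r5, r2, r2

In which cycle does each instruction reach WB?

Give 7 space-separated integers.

Answer: 5 8 11 12 13 15 16

Derivation:
I0 mul r5 <- r3,r3: IF@1 ID@2 stall=0 (-) EX@3 MEM@4 WB@5
I1 mul r2 <- r2,r5: IF@2 ID@3 stall=2 (RAW on I0.r5 (WB@5)) EX@6 MEM@7 WB@8
I2 add r1 <- r2,r5: IF@3 ID@6 stall=2 (RAW on I1.r2 (WB@8)) EX@9 MEM@10 WB@11
I3 ld r1 <- r5: IF@6 ID@9 stall=0 (-) EX@10 MEM@11 WB@12
I4 mul r2 <- r5,r3: IF@9 ID@10 stall=0 (-) EX@11 MEM@12 WB@13
I5 add r1 <- r1,r4: IF@10 ID@11 stall=1 (RAW on I3.r1 (WB@12)) EX@13 MEM@14 WB@15
I6 add r5 <- r2,r2: IF@11 ID@13 stall=0 (-) EX@14 MEM@15 WB@16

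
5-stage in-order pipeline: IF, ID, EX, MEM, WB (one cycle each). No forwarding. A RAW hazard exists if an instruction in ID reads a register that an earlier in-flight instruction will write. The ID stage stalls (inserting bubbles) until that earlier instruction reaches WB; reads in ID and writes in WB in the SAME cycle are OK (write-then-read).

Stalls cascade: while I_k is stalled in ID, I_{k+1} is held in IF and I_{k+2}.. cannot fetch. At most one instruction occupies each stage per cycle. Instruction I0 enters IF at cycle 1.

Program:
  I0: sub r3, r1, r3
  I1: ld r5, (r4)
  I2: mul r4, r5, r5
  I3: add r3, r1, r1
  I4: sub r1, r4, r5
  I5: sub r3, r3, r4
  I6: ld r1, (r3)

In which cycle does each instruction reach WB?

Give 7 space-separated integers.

Answer: 5 6 9 10 12 13 16

Derivation:
I0 sub r3 <- r1,r3: IF@1 ID@2 stall=0 (-) EX@3 MEM@4 WB@5
I1 ld r5 <- r4: IF@2 ID@3 stall=0 (-) EX@4 MEM@5 WB@6
I2 mul r4 <- r5,r5: IF@3 ID@4 stall=2 (RAW on I1.r5 (WB@6)) EX@7 MEM@8 WB@9
I3 add r3 <- r1,r1: IF@4 ID@7 stall=0 (-) EX@8 MEM@9 WB@10
I4 sub r1 <- r4,r5: IF@7 ID@8 stall=1 (RAW on I2.r4 (WB@9)) EX@10 MEM@11 WB@12
I5 sub r3 <- r3,r4: IF@8 ID@10 stall=0 (-) EX@11 MEM@12 WB@13
I6 ld r1 <- r3: IF@10 ID@11 stall=2 (RAW on I5.r3 (WB@13)) EX@14 MEM@15 WB@16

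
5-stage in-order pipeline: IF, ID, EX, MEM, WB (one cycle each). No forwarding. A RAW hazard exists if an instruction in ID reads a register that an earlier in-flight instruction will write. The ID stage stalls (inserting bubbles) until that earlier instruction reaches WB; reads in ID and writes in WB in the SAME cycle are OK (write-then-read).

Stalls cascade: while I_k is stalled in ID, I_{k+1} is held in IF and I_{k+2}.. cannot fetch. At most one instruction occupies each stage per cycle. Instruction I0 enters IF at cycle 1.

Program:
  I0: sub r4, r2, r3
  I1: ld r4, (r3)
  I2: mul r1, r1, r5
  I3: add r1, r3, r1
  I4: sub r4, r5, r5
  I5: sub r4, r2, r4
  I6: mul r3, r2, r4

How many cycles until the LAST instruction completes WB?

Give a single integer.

Answer: 17

Derivation:
I0 sub r4 <- r2,r3: IF@1 ID@2 stall=0 (-) EX@3 MEM@4 WB@5
I1 ld r4 <- r3: IF@2 ID@3 stall=0 (-) EX@4 MEM@5 WB@6
I2 mul r1 <- r1,r5: IF@3 ID@4 stall=0 (-) EX@5 MEM@6 WB@7
I3 add r1 <- r3,r1: IF@4 ID@5 stall=2 (RAW on I2.r1 (WB@7)) EX@8 MEM@9 WB@10
I4 sub r4 <- r5,r5: IF@5 ID@8 stall=0 (-) EX@9 MEM@10 WB@11
I5 sub r4 <- r2,r4: IF@8 ID@9 stall=2 (RAW on I4.r4 (WB@11)) EX@12 MEM@13 WB@14
I6 mul r3 <- r2,r4: IF@9 ID@12 stall=2 (RAW on I5.r4 (WB@14)) EX@15 MEM@16 WB@17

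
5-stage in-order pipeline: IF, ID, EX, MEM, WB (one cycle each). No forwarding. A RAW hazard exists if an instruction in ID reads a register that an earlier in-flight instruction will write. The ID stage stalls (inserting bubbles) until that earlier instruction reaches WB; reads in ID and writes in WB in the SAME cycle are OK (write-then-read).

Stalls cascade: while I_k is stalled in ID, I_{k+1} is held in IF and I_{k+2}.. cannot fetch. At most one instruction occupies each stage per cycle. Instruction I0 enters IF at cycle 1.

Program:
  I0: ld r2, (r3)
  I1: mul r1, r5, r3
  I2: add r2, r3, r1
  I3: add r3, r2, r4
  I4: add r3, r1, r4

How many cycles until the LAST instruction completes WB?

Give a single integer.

Answer: 13

Derivation:
I0 ld r2 <- r3: IF@1 ID@2 stall=0 (-) EX@3 MEM@4 WB@5
I1 mul r1 <- r5,r3: IF@2 ID@3 stall=0 (-) EX@4 MEM@5 WB@6
I2 add r2 <- r3,r1: IF@3 ID@4 stall=2 (RAW on I1.r1 (WB@6)) EX@7 MEM@8 WB@9
I3 add r3 <- r2,r4: IF@4 ID@7 stall=2 (RAW on I2.r2 (WB@9)) EX@10 MEM@11 WB@12
I4 add r3 <- r1,r4: IF@7 ID@10 stall=0 (-) EX@11 MEM@12 WB@13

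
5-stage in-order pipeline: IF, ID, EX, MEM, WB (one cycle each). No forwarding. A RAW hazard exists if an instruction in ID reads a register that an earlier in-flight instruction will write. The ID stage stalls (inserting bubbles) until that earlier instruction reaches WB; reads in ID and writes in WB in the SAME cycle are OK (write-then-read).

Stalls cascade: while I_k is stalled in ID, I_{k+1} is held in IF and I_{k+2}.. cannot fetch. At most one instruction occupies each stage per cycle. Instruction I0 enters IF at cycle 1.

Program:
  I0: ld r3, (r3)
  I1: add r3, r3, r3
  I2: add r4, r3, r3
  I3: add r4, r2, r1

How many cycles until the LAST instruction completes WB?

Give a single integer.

Answer: 12

Derivation:
I0 ld r3 <- r3: IF@1 ID@2 stall=0 (-) EX@3 MEM@4 WB@5
I1 add r3 <- r3,r3: IF@2 ID@3 stall=2 (RAW on I0.r3 (WB@5)) EX@6 MEM@7 WB@8
I2 add r4 <- r3,r3: IF@3 ID@6 stall=2 (RAW on I1.r3 (WB@8)) EX@9 MEM@10 WB@11
I3 add r4 <- r2,r1: IF@6 ID@9 stall=0 (-) EX@10 MEM@11 WB@12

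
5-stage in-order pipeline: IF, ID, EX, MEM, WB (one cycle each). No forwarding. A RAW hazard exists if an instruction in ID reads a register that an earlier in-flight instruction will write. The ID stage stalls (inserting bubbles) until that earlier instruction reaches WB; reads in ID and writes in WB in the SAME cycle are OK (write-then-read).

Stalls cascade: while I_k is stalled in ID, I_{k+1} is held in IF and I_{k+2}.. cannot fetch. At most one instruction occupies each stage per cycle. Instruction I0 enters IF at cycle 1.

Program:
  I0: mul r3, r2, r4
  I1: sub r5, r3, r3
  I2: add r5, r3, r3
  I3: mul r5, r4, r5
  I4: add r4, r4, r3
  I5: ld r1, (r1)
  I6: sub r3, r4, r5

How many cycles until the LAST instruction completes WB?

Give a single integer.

I0 mul r3 <- r2,r4: IF@1 ID@2 stall=0 (-) EX@3 MEM@4 WB@5
I1 sub r5 <- r3,r3: IF@2 ID@3 stall=2 (RAW on I0.r3 (WB@5)) EX@6 MEM@7 WB@8
I2 add r5 <- r3,r3: IF@3 ID@6 stall=0 (-) EX@7 MEM@8 WB@9
I3 mul r5 <- r4,r5: IF@6 ID@7 stall=2 (RAW on I2.r5 (WB@9)) EX@10 MEM@11 WB@12
I4 add r4 <- r4,r3: IF@7 ID@10 stall=0 (-) EX@11 MEM@12 WB@13
I5 ld r1 <- r1: IF@10 ID@11 stall=0 (-) EX@12 MEM@13 WB@14
I6 sub r3 <- r4,r5: IF@11 ID@12 stall=1 (RAW on I4.r4 (WB@13)) EX@14 MEM@15 WB@16

Answer: 16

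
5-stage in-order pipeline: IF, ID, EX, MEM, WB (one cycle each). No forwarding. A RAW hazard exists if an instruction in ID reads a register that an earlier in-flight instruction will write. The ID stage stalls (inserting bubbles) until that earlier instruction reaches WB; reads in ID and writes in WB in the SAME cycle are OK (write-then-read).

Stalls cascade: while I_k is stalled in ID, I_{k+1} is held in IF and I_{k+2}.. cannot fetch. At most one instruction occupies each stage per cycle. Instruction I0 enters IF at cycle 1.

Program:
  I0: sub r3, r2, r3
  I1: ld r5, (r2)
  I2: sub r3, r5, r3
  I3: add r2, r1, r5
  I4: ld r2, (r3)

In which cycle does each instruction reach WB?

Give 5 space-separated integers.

Answer: 5 6 9 10 12

Derivation:
I0 sub r3 <- r2,r3: IF@1 ID@2 stall=0 (-) EX@3 MEM@4 WB@5
I1 ld r5 <- r2: IF@2 ID@3 stall=0 (-) EX@4 MEM@5 WB@6
I2 sub r3 <- r5,r3: IF@3 ID@4 stall=2 (RAW on I1.r5 (WB@6)) EX@7 MEM@8 WB@9
I3 add r2 <- r1,r5: IF@4 ID@7 stall=0 (-) EX@8 MEM@9 WB@10
I4 ld r2 <- r3: IF@7 ID@8 stall=1 (RAW on I2.r3 (WB@9)) EX@10 MEM@11 WB@12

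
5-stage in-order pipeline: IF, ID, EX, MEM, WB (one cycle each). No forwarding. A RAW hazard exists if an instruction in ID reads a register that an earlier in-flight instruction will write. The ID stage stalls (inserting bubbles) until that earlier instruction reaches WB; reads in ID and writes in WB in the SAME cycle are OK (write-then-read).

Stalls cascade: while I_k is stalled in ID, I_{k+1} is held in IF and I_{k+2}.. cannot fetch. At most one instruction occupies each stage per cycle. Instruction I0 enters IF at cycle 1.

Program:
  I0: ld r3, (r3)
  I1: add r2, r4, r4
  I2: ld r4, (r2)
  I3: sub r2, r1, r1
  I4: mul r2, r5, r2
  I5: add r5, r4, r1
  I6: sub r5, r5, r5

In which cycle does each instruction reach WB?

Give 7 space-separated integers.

I0 ld r3 <- r3: IF@1 ID@2 stall=0 (-) EX@3 MEM@4 WB@5
I1 add r2 <- r4,r4: IF@2 ID@3 stall=0 (-) EX@4 MEM@5 WB@6
I2 ld r4 <- r2: IF@3 ID@4 stall=2 (RAW on I1.r2 (WB@6)) EX@7 MEM@8 WB@9
I3 sub r2 <- r1,r1: IF@4 ID@7 stall=0 (-) EX@8 MEM@9 WB@10
I4 mul r2 <- r5,r2: IF@7 ID@8 stall=2 (RAW on I3.r2 (WB@10)) EX@11 MEM@12 WB@13
I5 add r5 <- r4,r1: IF@8 ID@11 stall=0 (-) EX@12 MEM@13 WB@14
I6 sub r5 <- r5,r5: IF@11 ID@12 stall=2 (RAW on I5.r5 (WB@14)) EX@15 MEM@16 WB@17

Answer: 5 6 9 10 13 14 17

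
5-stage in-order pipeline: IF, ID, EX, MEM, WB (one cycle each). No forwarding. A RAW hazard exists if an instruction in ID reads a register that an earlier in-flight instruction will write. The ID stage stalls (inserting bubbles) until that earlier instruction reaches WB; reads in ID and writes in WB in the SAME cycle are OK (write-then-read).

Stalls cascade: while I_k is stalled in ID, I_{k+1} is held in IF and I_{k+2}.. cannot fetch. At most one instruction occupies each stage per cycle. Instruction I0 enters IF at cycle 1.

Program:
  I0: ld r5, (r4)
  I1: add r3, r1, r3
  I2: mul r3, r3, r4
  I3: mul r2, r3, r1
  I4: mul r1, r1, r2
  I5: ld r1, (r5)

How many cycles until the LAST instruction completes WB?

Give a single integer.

I0 ld r5 <- r4: IF@1 ID@2 stall=0 (-) EX@3 MEM@4 WB@5
I1 add r3 <- r1,r3: IF@2 ID@3 stall=0 (-) EX@4 MEM@5 WB@6
I2 mul r3 <- r3,r4: IF@3 ID@4 stall=2 (RAW on I1.r3 (WB@6)) EX@7 MEM@8 WB@9
I3 mul r2 <- r3,r1: IF@4 ID@7 stall=2 (RAW on I2.r3 (WB@9)) EX@10 MEM@11 WB@12
I4 mul r1 <- r1,r2: IF@7 ID@10 stall=2 (RAW on I3.r2 (WB@12)) EX@13 MEM@14 WB@15
I5 ld r1 <- r5: IF@10 ID@13 stall=0 (-) EX@14 MEM@15 WB@16

Answer: 16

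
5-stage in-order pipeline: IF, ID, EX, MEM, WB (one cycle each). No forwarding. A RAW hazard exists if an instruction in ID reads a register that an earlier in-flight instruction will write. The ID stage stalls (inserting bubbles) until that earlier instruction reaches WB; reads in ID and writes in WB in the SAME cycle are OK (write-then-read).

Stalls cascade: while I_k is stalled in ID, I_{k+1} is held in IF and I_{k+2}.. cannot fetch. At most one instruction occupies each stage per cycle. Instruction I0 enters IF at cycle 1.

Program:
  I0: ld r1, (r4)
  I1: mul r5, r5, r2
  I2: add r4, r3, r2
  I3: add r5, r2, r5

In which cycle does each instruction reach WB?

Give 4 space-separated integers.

I0 ld r1 <- r4: IF@1 ID@2 stall=0 (-) EX@3 MEM@4 WB@5
I1 mul r5 <- r5,r2: IF@2 ID@3 stall=0 (-) EX@4 MEM@5 WB@6
I2 add r4 <- r3,r2: IF@3 ID@4 stall=0 (-) EX@5 MEM@6 WB@7
I3 add r5 <- r2,r5: IF@4 ID@5 stall=1 (RAW on I1.r5 (WB@6)) EX@7 MEM@8 WB@9

Answer: 5 6 7 9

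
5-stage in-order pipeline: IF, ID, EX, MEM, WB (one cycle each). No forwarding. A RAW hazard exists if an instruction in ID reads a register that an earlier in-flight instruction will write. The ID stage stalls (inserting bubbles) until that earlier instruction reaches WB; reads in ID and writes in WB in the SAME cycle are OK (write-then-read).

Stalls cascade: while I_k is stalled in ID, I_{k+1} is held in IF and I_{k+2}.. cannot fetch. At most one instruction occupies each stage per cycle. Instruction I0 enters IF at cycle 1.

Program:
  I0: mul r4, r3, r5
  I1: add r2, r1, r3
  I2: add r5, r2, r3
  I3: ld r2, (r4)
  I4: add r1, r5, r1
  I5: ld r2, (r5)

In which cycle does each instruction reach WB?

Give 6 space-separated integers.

Answer: 5 6 9 10 12 13

Derivation:
I0 mul r4 <- r3,r5: IF@1 ID@2 stall=0 (-) EX@3 MEM@4 WB@5
I1 add r2 <- r1,r3: IF@2 ID@3 stall=0 (-) EX@4 MEM@5 WB@6
I2 add r5 <- r2,r3: IF@3 ID@4 stall=2 (RAW on I1.r2 (WB@6)) EX@7 MEM@8 WB@9
I3 ld r2 <- r4: IF@4 ID@7 stall=0 (-) EX@8 MEM@9 WB@10
I4 add r1 <- r5,r1: IF@7 ID@8 stall=1 (RAW on I2.r5 (WB@9)) EX@10 MEM@11 WB@12
I5 ld r2 <- r5: IF@8 ID@10 stall=0 (-) EX@11 MEM@12 WB@13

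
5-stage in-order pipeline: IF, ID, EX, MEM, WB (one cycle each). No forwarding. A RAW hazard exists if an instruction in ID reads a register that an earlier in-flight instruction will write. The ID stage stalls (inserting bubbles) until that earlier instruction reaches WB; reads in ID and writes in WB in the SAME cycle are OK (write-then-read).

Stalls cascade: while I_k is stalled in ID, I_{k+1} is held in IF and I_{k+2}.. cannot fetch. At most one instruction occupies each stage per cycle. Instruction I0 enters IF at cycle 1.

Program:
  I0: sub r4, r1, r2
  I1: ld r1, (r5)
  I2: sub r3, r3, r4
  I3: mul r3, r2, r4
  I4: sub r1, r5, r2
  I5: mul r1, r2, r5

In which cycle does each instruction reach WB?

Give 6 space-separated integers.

Answer: 5 6 8 9 10 11

Derivation:
I0 sub r4 <- r1,r2: IF@1 ID@2 stall=0 (-) EX@3 MEM@4 WB@5
I1 ld r1 <- r5: IF@2 ID@3 stall=0 (-) EX@4 MEM@5 WB@6
I2 sub r3 <- r3,r4: IF@3 ID@4 stall=1 (RAW on I0.r4 (WB@5)) EX@6 MEM@7 WB@8
I3 mul r3 <- r2,r4: IF@4 ID@6 stall=0 (-) EX@7 MEM@8 WB@9
I4 sub r1 <- r5,r2: IF@6 ID@7 stall=0 (-) EX@8 MEM@9 WB@10
I5 mul r1 <- r2,r5: IF@7 ID@8 stall=0 (-) EX@9 MEM@10 WB@11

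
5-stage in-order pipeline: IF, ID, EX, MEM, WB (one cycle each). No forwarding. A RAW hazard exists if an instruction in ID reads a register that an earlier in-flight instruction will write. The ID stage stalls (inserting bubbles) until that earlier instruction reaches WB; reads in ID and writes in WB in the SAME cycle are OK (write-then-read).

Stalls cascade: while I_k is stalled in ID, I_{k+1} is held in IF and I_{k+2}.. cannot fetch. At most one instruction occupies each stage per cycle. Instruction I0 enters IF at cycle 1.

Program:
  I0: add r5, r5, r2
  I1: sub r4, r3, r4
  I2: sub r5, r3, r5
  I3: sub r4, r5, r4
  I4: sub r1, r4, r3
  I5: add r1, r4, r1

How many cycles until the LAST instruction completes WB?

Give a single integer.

I0 add r5 <- r5,r2: IF@1 ID@2 stall=0 (-) EX@3 MEM@4 WB@5
I1 sub r4 <- r3,r4: IF@2 ID@3 stall=0 (-) EX@4 MEM@5 WB@6
I2 sub r5 <- r3,r5: IF@3 ID@4 stall=1 (RAW on I0.r5 (WB@5)) EX@6 MEM@7 WB@8
I3 sub r4 <- r5,r4: IF@4 ID@6 stall=2 (RAW on I2.r5 (WB@8)) EX@9 MEM@10 WB@11
I4 sub r1 <- r4,r3: IF@6 ID@9 stall=2 (RAW on I3.r4 (WB@11)) EX@12 MEM@13 WB@14
I5 add r1 <- r4,r1: IF@9 ID@12 stall=2 (RAW on I4.r1 (WB@14)) EX@15 MEM@16 WB@17

Answer: 17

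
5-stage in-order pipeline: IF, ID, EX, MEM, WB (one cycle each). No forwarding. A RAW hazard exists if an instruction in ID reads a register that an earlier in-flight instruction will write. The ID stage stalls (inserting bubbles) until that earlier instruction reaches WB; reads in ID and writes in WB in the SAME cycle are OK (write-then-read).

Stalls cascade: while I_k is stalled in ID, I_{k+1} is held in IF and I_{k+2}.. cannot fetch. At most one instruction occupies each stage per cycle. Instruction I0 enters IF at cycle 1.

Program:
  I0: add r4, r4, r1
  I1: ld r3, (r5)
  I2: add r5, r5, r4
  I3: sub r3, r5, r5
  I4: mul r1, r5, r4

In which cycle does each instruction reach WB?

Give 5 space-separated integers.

I0 add r4 <- r4,r1: IF@1 ID@2 stall=0 (-) EX@3 MEM@4 WB@5
I1 ld r3 <- r5: IF@2 ID@3 stall=0 (-) EX@4 MEM@5 WB@6
I2 add r5 <- r5,r4: IF@3 ID@4 stall=1 (RAW on I0.r4 (WB@5)) EX@6 MEM@7 WB@8
I3 sub r3 <- r5,r5: IF@4 ID@6 stall=2 (RAW on I2.r5 (WB@8)) EX@9 MEM@10 WB@11
I4 mul r1 <- r5,r4: IF@6 ID@9 stall=0 (-) EX@10 MEM@11 WB@12

Answer: 5 6 8 11 12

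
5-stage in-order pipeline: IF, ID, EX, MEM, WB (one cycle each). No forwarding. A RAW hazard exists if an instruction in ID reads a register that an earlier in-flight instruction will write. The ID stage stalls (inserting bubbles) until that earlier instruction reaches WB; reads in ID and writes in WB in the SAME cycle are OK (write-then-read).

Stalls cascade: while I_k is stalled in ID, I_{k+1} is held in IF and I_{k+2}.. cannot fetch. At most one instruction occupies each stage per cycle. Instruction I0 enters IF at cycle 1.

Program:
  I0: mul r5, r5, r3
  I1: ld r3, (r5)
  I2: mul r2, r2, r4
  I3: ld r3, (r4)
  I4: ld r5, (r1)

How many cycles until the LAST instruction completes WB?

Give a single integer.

Answer: 11

Derivation:
I0 mul r5 <- r5,r3: IF@1 ID@2 stall=0 (-) EX@3 MEM@4 WB@5
I1 ld r3 <- r5: IF@2 ID@3 stall=2 (RAW on I0.r5 (WB@5)) EX@6 MEM@7 WB@8
I2 mul r2 <- r2,r4: IF@3 ID@6 stall=0 (-) EX@7 MEM@8 WB@9
I3 ld r3 <- r4: IF@6 ID@7 stall=0 (-) EX@8 MEM@9 WB@10
I4 ld r5 <- r1: IF@7 ID@8 stall=0 (-) EX@9 MEM@10 WB@11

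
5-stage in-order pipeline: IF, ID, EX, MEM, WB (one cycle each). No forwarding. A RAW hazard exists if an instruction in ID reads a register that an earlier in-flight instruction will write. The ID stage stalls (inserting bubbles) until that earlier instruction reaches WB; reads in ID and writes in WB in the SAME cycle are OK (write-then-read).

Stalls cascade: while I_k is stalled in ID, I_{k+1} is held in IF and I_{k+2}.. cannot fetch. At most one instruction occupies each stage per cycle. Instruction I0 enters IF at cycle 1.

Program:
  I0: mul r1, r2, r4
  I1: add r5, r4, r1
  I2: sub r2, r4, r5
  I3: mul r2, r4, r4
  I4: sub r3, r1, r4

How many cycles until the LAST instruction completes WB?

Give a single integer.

I0 mul r1 <- r2,r4: IF@1 ID@2 stall=0 (-) EX@3 MEM@4 WB@5
I1 add r5 <- r4,r1: IF@2 ID@3 stall=2 (RAW on I0.r1 (WB@5)) EX@6 MEM@7 WB@8
I2 sub r2 <- r4,r5: IF@3 ID@6 stall=2 (RAW on I1.r5 (WB@8)) EX@9 MEM@10 WB@11
I3 mul r2 <- r4,r4: IF@6 ID@9 stall=0 (-) EX@10 MEM@11 WB@12
I4 sub r3 <- r1,r4: IF@9 ID@10 stall=0 (-) EX@11 MEM@12 WB@13

Answer: 13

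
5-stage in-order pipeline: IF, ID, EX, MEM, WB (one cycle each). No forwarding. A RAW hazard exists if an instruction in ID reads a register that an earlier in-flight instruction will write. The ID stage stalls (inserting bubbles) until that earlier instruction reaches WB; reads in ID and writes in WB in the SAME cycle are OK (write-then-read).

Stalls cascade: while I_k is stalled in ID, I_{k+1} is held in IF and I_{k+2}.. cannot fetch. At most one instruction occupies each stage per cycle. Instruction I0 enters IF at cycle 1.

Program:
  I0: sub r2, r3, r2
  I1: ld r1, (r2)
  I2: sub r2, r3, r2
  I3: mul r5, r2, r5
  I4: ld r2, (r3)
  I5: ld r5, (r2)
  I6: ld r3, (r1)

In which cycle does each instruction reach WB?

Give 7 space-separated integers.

I0 sub r2 <- r3,r2: IF@1 ID@2 stall=0 (-) EX@3 MEM@4 WB@5
I1 ld r1 <- r2: IF@2 ID@3 stall=2 (RAW on I0.r2 (WB@5)) EX@6 MEM@7 WB@8
I2 sub r2 <- r3,r2: IF@3 ID@6 stall=0 (-) EX@7 MEM@8 WB@9
I3 mul r5 <- r2,r5: IF@6 ID@7 stall=2 (RAW on I2.r2 (WB@9)) EX@10 MEM@11 WB@12
I4 ld r2 <- r3: IF@7 ID@10 stall=0 (-) EX@11 MEM@12 WB@13
I5 ld r5 <- r2: IF@10 ID@11 stall=2 (RAW on I4.r2 (WB@13)) EX@14 MEM@15 WB@16
I6 ld r3 <- r1: IF@11 ID@14 stall=0 (-) EX@15 MEM@16 WB@17

Answer: 5 8 9 12 13 16 17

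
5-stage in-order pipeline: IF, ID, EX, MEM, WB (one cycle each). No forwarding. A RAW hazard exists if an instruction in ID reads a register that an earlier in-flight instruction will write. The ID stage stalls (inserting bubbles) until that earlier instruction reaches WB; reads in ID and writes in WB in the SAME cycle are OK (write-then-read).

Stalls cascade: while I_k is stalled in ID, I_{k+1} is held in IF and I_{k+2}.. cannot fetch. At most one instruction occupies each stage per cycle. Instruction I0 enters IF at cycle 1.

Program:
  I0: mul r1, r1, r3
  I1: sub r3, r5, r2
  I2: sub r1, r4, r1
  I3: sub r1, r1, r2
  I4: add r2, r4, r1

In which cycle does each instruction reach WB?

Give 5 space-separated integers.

I0 mul r1 <- r1,r3: IF@1 ID@2 stall=0 (-) EX@3 MEM@4 WB@5
I1 sub r3 <- r5,r2: IF@2 ID@3 stall=0 (-) EX@4 MEM@5 WB@6
I2 sub r1 <- r4,r1: IF@3 ID@4 stall=1 (RAW on I0.r1 (WB@5)) EX@6 MEM@7 WB@8
I3 sub r1 <- r1,r2: IF@4 ID@6 stall=2 (RAW on I2.r1 (WB@8)) EX@9 MEM@10 WB@11
I4 add r2 <- r4,r1: IF@6 ID@9 stall=2 (RAW on I3.r1 (WB@11)) EX@12 MEM@13 WB@14

Answer: 5 6 8 11 14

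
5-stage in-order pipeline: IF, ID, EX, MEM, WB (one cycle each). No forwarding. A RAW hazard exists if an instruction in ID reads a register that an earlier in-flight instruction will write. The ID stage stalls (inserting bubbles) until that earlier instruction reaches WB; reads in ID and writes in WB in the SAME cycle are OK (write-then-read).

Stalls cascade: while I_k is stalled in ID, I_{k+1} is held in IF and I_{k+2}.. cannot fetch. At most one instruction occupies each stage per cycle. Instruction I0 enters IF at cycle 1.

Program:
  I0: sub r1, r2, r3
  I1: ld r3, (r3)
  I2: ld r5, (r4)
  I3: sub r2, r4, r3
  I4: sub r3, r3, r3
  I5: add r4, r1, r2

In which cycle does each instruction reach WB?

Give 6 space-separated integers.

I0 sub r1 <- r2,r3: IF@1 ID@2 stall=0 (-) EX@3 MEM@4 WB@5
I1 ld r3 <- r3: IF@2 ID@3 stall=0 (-) EX@4 MEM@5 WB@6
I2 ld r5 <- r4: IF@3 ID@4 stall=0 (-) EX@5 MEM@6 WB@7
I3 sub r2 <- r4,r3: IF@4 ID@5 stall=1 (RAW on I1.r3 (WB@6)) EX@7 MEM@8 WB@9
I4 sub r3 <- r3,r3: IF@5 ID@7 stall=0 (-) EX@8 MEM@9 WB@10
I5 add r4 <- r1,r2: IF@7 ID@8 stall=1 (RAW on I3.r2 (WB@9)) EX@10 MEM@11 WB@12

Answer: 5 6 7 9 10 12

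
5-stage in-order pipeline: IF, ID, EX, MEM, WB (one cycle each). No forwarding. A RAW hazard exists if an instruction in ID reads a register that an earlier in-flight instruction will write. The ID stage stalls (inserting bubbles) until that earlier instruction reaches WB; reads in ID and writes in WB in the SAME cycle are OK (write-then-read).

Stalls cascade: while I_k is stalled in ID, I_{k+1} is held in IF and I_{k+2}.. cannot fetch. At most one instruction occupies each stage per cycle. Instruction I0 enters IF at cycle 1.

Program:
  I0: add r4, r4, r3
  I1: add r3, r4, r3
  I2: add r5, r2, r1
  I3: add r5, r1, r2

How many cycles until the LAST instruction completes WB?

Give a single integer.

Answer: 10

Derivation:
I0 add r4 <- r4,r3: IF@1 ID@2 stall=0 (-) EX@3 MEM@4 WB@5
I1 add r3 <- r4,r3: IF@2 ID@3 stall=2 (RAW on I0.r4 (WB@5)) EX@6 MEM@7 WB@8
I2 add r5 <- r2,r1: IF@3 ID@6 stall=0 (-) EX@7 MEM@8 WB@9
I3 add r5 <- r1,r2: IF@6 ID@7 stall=0 (-) EX@8 MEM@9 WB@10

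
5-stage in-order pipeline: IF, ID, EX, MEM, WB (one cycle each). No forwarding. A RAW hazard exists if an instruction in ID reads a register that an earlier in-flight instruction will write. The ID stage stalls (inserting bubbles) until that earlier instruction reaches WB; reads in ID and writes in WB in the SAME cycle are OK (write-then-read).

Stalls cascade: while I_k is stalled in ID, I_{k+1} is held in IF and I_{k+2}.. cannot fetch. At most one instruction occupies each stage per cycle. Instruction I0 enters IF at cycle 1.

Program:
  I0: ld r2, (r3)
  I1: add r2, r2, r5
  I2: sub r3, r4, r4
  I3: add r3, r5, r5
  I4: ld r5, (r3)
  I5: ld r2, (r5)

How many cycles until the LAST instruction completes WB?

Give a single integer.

I0 ld r2 <- r3: IF@1 ID@2 stall=0 (-) EX@3 MEM@4 WB@5
I1 add r2 <- r2,r5: IF@2 ID@3 stall=2 (RAW on I0.r2 (WB@5)) EX@6 MEM@7 WB@8
I2 sub r3 <- r4,r4: IF@3 ID@6 stall=0 (-) EX@7 MEM@8 WB@9
I3 add r3 <- r5,r5: IF@6 ID@7 stall=0 (-) EX@8 MEM@9 WB@10
I4 ld r5 <- r3: IF@7 ID@8 stall=2 (RAW on I3.r3 (WB@10)) EX@11 MEM@12 WB@13
I5 ld r2 <- r5: IF@8 ID@11 stall=2 (RAW on I4.r5 (WB@13)) EX@14 MEM@15 WB@16

Answer: 16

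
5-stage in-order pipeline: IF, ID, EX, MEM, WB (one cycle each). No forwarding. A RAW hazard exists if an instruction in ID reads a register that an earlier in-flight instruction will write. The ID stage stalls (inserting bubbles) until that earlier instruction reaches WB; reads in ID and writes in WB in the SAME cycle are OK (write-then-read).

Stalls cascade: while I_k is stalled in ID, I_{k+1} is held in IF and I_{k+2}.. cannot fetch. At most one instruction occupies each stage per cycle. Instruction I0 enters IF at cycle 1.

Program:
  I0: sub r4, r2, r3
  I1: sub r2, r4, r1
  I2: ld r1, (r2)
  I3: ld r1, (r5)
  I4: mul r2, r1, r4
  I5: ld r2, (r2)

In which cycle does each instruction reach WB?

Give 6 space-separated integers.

I0 sub r4 <- r2,r3: IF@1 ID@2 stall=0 (-) EX@3 MEM@4 WB@5
I1 sub r2 <- r4,r1: IF@2 ID@3 stall=2 (RAW on I0.r4 (WB@5)) EX@6 MEM@7 WB@8
I2 ld r1 <- r2: IF@3 ID@6 stall=2 (RAW on I1.r2 (WB@8)) EX@9 MEM@10 WB@11
I3 ld r1 <- r5: IF@6 ID@9 stall=0 (-) EX@10 MEM@11 WB@12
I4 mul r2 <- r1,r4: IF@9 ID@10 stall=2 (RAW on I3.r1 (WB@12)) EX@13 MEM@14 WB@15
I5 ld r2 <- r2: IF@10 ID@13 stall=2 (RAW on I4.r2 (WB@15)) EX@16 MEM@17 WB@18

Answer: 5 8 11 12 15 18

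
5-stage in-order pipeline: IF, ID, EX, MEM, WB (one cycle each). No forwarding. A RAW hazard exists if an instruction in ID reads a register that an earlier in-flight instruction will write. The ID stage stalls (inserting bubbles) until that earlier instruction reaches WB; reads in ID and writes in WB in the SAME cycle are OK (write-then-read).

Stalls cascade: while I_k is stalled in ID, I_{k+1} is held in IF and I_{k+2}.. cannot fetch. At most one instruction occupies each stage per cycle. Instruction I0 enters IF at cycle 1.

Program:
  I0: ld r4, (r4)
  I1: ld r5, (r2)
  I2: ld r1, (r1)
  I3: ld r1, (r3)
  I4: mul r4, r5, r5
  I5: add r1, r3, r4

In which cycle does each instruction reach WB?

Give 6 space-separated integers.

I0 ld r4 <- r4: IF@1 ID@2 stall=0 (-) EX@3 MEM@4 WB@5
I1 ld r5 <- r2: IF@2 ID@3 stall=0 (-) EX@4 MEM@5 WB@6
I2 ld r1 <- r1: IF@3 ID@4 stall=0 (-) EX@5 MEM@6 WB@7
I3 ld r1 <- r3: IF@4 ID@5 stall=0 (-) EX@6 MEM@7 WB@8
I4 mul r4 <- r5,r5: IF@5 ID@6 stall=0 (-) EX@7 MEM@8 WB@9
I5 add r1 <- r3,r4: IF@6 ID@7 stall=2 (RAW on I4.r4 (WB@9)) EX@10 MEM@11 WB@12

Answer: 5 6 7 8 9 12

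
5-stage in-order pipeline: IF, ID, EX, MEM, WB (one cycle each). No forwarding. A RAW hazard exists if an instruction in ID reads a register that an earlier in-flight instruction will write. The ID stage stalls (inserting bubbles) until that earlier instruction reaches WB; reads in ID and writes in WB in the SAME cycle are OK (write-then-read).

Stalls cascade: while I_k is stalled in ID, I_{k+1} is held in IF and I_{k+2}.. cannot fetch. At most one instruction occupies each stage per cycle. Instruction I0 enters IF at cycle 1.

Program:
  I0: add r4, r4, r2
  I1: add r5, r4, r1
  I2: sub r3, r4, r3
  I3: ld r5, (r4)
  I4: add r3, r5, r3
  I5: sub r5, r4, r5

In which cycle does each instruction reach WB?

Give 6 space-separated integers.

Answer: 5 8 9 10 13 14

Derivation:
I0 add r4 <- r4,r2: IF@1 ID@2 stall=0 (-) EX@3 MEM@4 WB@5
I1 add r5 <- r4,r1: IF@2 ID@3 stall=2 (RAW on I0.r4 (WB@5)) EX@6 MEM@7 WB@8
I2 sub r3 <- r4,r3: IF@3 ID@6 stall=0 (-) EX@7 MEM@8 WB@9
I3 ld r5 <- r4: IF@6 ID@7 stall=0 (-) EX@8 MEM@9 WB@10
I4 add r3 <- r5,r3: IF@7 ID@8 stall=2 (RAW on I3.r5 (WB@10)) EX@11 MEM@12 WB@13
I5 sub r5 <- r4,r5: IF@8 ID@11 stall=0 (-) EX@12 MEM@13 WB@14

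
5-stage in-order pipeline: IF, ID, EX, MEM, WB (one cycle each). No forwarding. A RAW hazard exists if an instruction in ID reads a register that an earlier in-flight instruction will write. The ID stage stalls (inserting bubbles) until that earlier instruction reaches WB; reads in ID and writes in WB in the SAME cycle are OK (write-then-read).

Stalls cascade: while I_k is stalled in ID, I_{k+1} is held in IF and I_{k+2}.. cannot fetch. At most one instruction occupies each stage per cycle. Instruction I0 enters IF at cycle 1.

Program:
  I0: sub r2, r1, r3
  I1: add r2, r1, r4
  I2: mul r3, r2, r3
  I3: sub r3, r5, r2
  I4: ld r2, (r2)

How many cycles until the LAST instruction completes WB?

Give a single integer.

Answer: 11

Derivation:
I0 sub r2 <- r1,r3: IF@1 ID@2 stall=0 (-) EX@3 MEM@4 WB@5
I1 add r2 <- r1,r4: IF@2 ID@3 stall=0 (-) EX@4 MEM@5 WB@6
I2 mul r3 <- r2,r3: IF@3 ID@4 stall=2 (RAW on I1.r2 (WB@6)) EX@7 MEM@8 WB@9
I3 sub r3 <- r5,r2: IF@4 ID@7 stall=0 (-) EX@8 MEM@9 WB@10
I4 ld r2 <- r2: IF@7 ID@8 stall=0 (-) EX@9 MEM@10 WB@11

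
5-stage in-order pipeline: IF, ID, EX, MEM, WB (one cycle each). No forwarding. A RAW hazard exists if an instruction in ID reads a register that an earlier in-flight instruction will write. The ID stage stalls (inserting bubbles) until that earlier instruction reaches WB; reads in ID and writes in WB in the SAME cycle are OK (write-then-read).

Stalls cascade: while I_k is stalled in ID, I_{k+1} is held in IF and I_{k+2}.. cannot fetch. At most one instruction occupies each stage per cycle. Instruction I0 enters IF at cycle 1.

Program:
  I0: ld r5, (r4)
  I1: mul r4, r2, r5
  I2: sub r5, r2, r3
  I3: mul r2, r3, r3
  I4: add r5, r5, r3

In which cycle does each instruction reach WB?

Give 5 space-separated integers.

I0 ld r5 <- r4: IF@1 ID@2 stall=0 (-) EX@3 MEM@4 WB@5
I1 mul r4 <- r2,r5: IF@2 ID@3 stall=2 (RAW on I0.r5 (WB@5)) EX@6 MEM@7 WB@8
I2 sub r5 <- r2,r3: IF@3 ID@6 stall=0 (-) EX@7 MEM@8 WB@9
I3 mul r2 <- r3,r3: IF@6 ID@7 stall=0 (-) EX@8 MEM@9 WB@10
I4 add r5 <- r5,r3: IF@7 ID@8 stall=1 (RAW on I2.r5 (WB@9)) EX@10 MEM@11 WB@12

Answer: 5 8 9 10 12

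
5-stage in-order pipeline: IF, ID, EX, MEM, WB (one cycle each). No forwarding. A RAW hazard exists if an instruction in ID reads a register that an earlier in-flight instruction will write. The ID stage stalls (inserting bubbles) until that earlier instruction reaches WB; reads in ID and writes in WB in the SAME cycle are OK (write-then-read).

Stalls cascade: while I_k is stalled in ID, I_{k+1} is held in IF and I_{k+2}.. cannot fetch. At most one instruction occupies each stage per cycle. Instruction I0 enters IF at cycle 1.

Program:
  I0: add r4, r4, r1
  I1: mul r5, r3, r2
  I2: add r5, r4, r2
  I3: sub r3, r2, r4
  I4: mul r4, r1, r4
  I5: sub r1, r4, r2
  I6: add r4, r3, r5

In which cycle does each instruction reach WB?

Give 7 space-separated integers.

I0 add r4 <- r4,r1: IF@1 ID@2 stall=0 (-) EX@3 MEM@4 WB@5
I1 mul r5 <- r3,r2: IF@2 ID@3 stall=0 (-) EX@4 MEM@5 WB@6
I2 add r5 <- r4,r2: IF@3 ID@4 stall=1 (RAW on I0.r4 (WB@5)) EX@6 MEM@7 WB@8
I3 sub r3 <- r2,r4: IF@4 ID@6 stall=0 (-) EX@7 MEM@8 WB@9
I4 mul r4 <- r1,r4: IF@6 ID@7 stall=0 (-) EX@8 MEM@9 WB@10
I5 sub r1 <- r4,r2: IF@7 ID@8 stall=2 (RAW on I4.r4 (WB@10)) EX@11 MEM@12 WB@13
I6 add r4 <- r3,r5: IF@8 ID@11 stall=0 (-) EX@12 MEM@13 WB@14

Answer: 5 6 8 9 10 13 14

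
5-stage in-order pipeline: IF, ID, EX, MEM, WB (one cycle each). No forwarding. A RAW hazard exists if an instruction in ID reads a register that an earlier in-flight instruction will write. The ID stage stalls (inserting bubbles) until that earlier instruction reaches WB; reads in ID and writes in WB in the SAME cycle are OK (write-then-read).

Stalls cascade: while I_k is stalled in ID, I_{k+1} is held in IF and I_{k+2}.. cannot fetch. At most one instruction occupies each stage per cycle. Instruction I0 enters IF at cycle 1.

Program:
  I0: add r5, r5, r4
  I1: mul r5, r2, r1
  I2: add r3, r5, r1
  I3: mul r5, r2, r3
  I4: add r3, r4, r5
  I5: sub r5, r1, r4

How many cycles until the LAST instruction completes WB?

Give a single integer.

I0 add r5 <- r5,r4: IF@1 ID@2 stall=0 (-) EX@3 MEM@4 WB@5
I1 mul r5 <- r2,r1: IF@2 ID@3 stall=0 (-) EX@4 MEM@5 WB@6
I2 add r3 <- r5,r1: IF@3 ID@4 stall=2 (RAW on I1.r5 (WB@6)) EX@7 MEM@8 WB@9
I3 mul r5 <- r2,r3: IF@4 ID@7 stall=2 (RAW on I2.r3 (WB@9)) EX@10 MEM@11 WB@12
I4 add r3 <- r4,r5: IF@7 ID@10 stall=2 (RAW on I3.r5 (WB@12)) EX@13 MEM@14 WB@15
I5 sub r5 <- r1,r4: IF@10 ID@13 stall=0 (-) EX@14 MEM@15 WB@16

Answer: 16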